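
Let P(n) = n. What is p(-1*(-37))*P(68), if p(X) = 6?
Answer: 408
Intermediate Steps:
p(-1*(-37))*P(68) = 6*68 = 408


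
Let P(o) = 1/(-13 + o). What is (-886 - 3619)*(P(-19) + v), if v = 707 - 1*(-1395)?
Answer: -303019815/32 ≈ -9.4694e+6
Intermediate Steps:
v = 2102 (v = 707 + 1395 = 2102)
(-886 - 3619)*(P(-19) + v) = (-886 - 3619)*(1/(-13 - 19) + 2102) = -4505*(1/(-32) + 2102) = -4505*(-1/32 + 2102) = -4505*67263/32 = -303019815/32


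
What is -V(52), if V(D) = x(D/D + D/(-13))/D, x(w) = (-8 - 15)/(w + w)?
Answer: -23/312 ≈ -0.073718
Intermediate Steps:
x(w) = -23/(2*w) (x(w) = -23*1/(2*w) = -23/(2*w))
V(D) = -23/(2*D*(1 - D/13)) (V(D) = (-23/(2*(D/D + D/(-13))))/D = (-23/(2*(1 + D*(-1/13))))/D = (-23/(2*(1 - D/13)))/D = -23/(2*D*(1 - D/13)))
-V(52) = -299/(2*52*(-13 + 52)) = -299/(2*52*39) = -1*23/312 = -23/312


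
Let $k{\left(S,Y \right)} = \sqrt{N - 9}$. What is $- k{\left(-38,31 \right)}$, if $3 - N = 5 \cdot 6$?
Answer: $- 6 i \approx - 6.0 i$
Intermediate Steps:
$N = -27$ ($N = 3 - 5 \cdot 6 = 3 - 30 = -27$)
$k{\left(S,Y \right)} = 6 i$ ($k{\left(S,Y \right)} = \sqrt{-27 - 9} = \sqrt{-36} = 6 i$)
$- k{\left(-38,31 \right)} = - 6 i$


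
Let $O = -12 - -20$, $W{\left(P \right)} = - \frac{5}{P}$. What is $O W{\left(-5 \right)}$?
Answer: $8$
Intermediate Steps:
$O = 8$ ($O = -12 + 20 = 8$)
$O W{\left(-5 \right)} = 8 \left(- \frac{5}{-5}\right) = 8 \left(\left(-5\right) \left(- \frac{1}{5}\right)\right) = 8 \cdot 1 = 8$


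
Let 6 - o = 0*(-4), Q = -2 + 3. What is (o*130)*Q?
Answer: 780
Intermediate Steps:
Q = 1
o = 6 (o = 6 - 0*(-4) = 6 - 1*0 = 6 + 0 = 6)
(o*130)*Q = (6*130)*1 = 780*1 = 780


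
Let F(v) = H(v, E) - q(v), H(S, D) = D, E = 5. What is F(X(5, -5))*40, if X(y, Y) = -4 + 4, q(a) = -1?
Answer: 240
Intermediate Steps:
X(y, Y) = 0
F(v) = 6 (F(v) = 5 - 1*(-1) = 5 + 1 = 6)
F(X(5, -5))*40 = 6*40 = 240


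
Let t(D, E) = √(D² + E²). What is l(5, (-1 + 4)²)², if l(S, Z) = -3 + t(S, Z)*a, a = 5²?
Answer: 66259 - 150*√106 ≈ 64715.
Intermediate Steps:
a = 25
l(S, Z) = -3 + 25*√(S² + Z²) (l(S, Z) = -3 + √(S² + Z²)*25 = -3 + 25*√(S² + Z²))
l(5, (-1 + 4)²)² = (-3 + 25*√(5² + ((-1 + 4)²)²))² = (-3 + 25*√(25 + (3²)²))² = (-3 + 25*√(25 + 9²))² = (-3 + 25*√(25 + 81))² = (-3 + 25*√106)²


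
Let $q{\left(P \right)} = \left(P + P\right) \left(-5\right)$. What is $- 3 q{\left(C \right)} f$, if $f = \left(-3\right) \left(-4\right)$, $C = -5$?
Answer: $-1800$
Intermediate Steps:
$q{\left(P \right)} = - 10 P$ ($q{\left(P \right)} = 2 P \left(-5\right) = - 10 P$)
$f = 12$
$- 3 q{\left(C \right)} f = - 3 \left(\left(-10\right) \left(-5\right)\right) 12 = \left(-3\right) 50 \cdot 12 = \left(-150\right) 12 = -1800$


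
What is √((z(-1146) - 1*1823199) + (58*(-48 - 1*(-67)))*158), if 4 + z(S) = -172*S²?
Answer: I*√227539439 ≈ 15084.0*I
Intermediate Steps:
z(S) = -4 - 172*S²
√((z(-1146) - 1*1823199) + (58*(-48 - 1*(-67)))*158) = √(((-4 - 172*(-1146)²) - 1*1823199) + (58*(-48 - 1*(-67)))*158) = √(((-4 - 172*1313316) - 1823199) + (58*(-48 + 67))*158) = √(((-4 - 225890352) - 1823199) + (58*19)*158) = √((-225890356 - 1823199) + 1102*158) = √(-227713555 + 174116) = √(-227539439) = I*√227539439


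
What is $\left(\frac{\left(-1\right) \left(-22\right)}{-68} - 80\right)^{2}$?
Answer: $\frac{7458361}{1156} \approx 6451.9$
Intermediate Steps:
$\left(\frac{\left(-1\right) \left(-22\right)}{-68} - 80\right)^{2} = \left(22 \left(- \frac{1}{68}\right) - 80\right)^{2} = \left(- \frac{11}{34} - 80\right)^{2} = \left(- \frac{2731}{34}\right)^{2} = \frac{7458361}{1156}$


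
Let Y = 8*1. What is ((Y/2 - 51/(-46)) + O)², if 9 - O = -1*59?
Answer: 11309769/2116 ≈ 5344.9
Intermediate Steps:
Y = 8
O = 68 (O = 9 - (-1)*59 = 9 - 1*(-59) = 9 + 59 = 68)
((Y/2 - 51/(-46)) + O)² = ((8/2 - 51/(-46)) + 68)² = ((8*(½) - 51*(-1/46)) + 68)² = ((4 + 51/46) + 68)² = (235/46 + 68)² = (3363/46)² = 11309769/2116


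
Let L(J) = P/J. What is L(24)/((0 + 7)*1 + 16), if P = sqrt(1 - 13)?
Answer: I*sqrt(3)/276 ≈ 0.0062755*I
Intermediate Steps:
P = 2*I*sqrt(3) (P = sqrt(-12) = 2*I*sqrt(3) ≈ 3.4641*I)
L(J) = 2*I*sqrt(3)/J (L(J) = (2*I*sqrt(3))/J = 2*I*sqrt(3)/J)
L(24)/((0 + 7)*1 + 16) = (2*I*sqrt(3)/24)/((0 + 7)*1 + 16) = (2*I*sqrt(3)*(1/24))/(7*1 + 16) = (I*sqrt(3)/12)/(7 + 16) = (I*sqrt(3)/12)/23 = (I*sqrt(3)/12)*(1/23) = I*sqrt(3)/276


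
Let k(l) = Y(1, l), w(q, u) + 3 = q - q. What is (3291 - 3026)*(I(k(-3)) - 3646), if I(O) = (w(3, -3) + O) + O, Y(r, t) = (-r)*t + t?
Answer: -966985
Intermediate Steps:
w(q, u) = -3 (w(q, u) = -3 + (q - q) = -3 + 0 = -3)
Y(r, t) = t - r*t (Y(r, t) = -r*t + t = t - r*t)
k(l) = 0 (k(l) = l*(1 - 1*1) = l*(1 - 1) = l*0 = 0)
I(O) = -3 + 2*O (I(O) = (-3 + O) + O = -3 + 2*O)
(3291 - 3026)*(I(k(-3)) - 3646) = (3291 - 3026)*((-3 + 2*0) - 3646) = 265*((-3 + 0) - 3646) = 265*(-3 - 3646) = 265*(-3649) = -966985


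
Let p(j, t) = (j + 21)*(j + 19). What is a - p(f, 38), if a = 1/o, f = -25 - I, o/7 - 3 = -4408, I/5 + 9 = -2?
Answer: -77056666/30835 ≈ -2499.0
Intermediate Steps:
I = -55 (I = -45 + 5*(-2) = -45 - 10 = -55)
o = -30835 (o = 21 + 7*(-4408) = 21 - 30856 = -30835)
f = 30 (f = -25 - 1*(-55) = -25 + 55 = 30)
p(j, t) = (19 + j)*(21 + j) (p(j, t) = (21 + j)*(19 + j) = (19 + j)*(21 + j))
a = -1/30835 (a = 1/(-30835) = -1/30835 ≈ -3.2431e-5)
a - p(f, 38) = -1/30835 - (399 + 30**2 + 40*30) = -1/30835 - (399 + 900 + 1200) = -1/30835 - 1*2499 = -1/30835 - 2499 = -77056666/30835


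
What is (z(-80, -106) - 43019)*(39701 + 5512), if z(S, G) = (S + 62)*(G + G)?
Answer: -1772485239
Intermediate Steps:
z(S, G) = 2*G*(62 + S) (z(S, G) = (62 + S)*(2*G) = 2*G*(62 + S))
(z(-80, -106) - 43019)*(39701 + 5512) = (2*(-106)*(62 - 80) - 43019)*(39701 + 5512) = (2*(-106)*(-18) - 43019)*45213 = (3816 - 43019)*45213 = -39203*45213 = -1772485239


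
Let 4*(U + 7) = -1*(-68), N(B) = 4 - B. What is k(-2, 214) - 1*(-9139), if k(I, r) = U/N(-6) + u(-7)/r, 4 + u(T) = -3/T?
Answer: 13691695/1498 ≈ 9140.0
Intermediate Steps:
u(T) = -4 - 3/T
U = 10 (U = -7 + (-1*(-68))/4 = -7 + (¼)*68 = -7 + 17 = 10)
k(I, r) = 1 - 25/(7*r) (k(I, r) = 10/(4 - 1*(-6)) + (-4 - 3/(-7))/r = 10/(4 + 6) + (-4 - 3*(-⅐))/r = 10/10 + (-4 + 3/7)/r = 10*(⅒) - 25/(7*r) = 1 - 25/(7*r))
k(-2, 214) - 1*(-9139) = (-25/7 + 214)/214 - 1*(-9139) = (1/214)*(1473/7) + 9139 = 1473/1498 + 9139 = 13691695/1498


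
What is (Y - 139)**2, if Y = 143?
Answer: 16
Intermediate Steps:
(Y - 139)**2 = (143 - 139)**2 = 4**2 = 16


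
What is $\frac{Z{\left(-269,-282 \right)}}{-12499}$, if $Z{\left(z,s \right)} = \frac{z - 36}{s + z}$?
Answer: $- \frac{305}{6886949} \approx -4.4287 \cdot 10^{-5}$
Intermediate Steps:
$Z{\left(z,s \right)} = \frac{-36 + z}{s + z}$
$\frac{Z{\left(-269,-282 \right)}}{-12499} = \frac{\frac{1}{-282 - 269} \left(-36 - 269\right)}{-12499} = \frac{1}{-551} \left(-305\right) \left(- \frac{1}{12499}\right) = \left(- \frac{1}{551}\right) \left(-305\right) \left(- \frac{1}{12499}\right) = \frac{305}{551} \left(- \frac{1}{12499}\right) = - \frac{305}{6886949}$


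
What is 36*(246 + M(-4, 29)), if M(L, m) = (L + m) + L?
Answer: 9612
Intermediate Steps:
M(L, m) = m + 2*L
36*(246 + M(-4, 29)) = 36*(246 + (29 + 2*(-4))) = 36*(246 + (29 - 8)) = 36*(246 + 21) = 36*267 = 9612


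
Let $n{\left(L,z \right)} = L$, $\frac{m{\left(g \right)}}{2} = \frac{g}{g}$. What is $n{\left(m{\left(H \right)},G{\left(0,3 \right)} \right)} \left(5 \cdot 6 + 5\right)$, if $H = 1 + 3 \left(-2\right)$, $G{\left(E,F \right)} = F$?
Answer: $70$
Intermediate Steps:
$H = -5$ ($H = 1 - 6 = -5$)
$m{\left(g \right)} = 2$ ($m{\left(g \right)} = 2 \frac{g}{g} = 2 \cdot 1 = 2$)
$n{\left(m{\left(H \right)},G{\left(0,3 \right)} \right)} \left(5 \cdot 6 + 5\right) = 2 \left(5 \cdot 6 + 5\right) = 2 \left(30 + 5\right) = 2 \cdot 35 = 70$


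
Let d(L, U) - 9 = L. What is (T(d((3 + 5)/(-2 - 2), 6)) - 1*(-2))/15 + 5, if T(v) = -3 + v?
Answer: 27/5 ≈ 5.4000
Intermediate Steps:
d(L, U) = 9 + L
(T(d((3 + 5)/(-2 - 2), 6)) - 1*(-2))/15 + 5 = ((-3 + (9 + (3 + 5)/(-2 - 2))) - 1*(-2))/15 + 5 = ((-3 + (9 + 8/(-4))) + 2)/15 + 5 = ((-3 + (9 + 8*(-1/4))) + 2)/15 + 5 = ((-3 + (9 - 2)) + 2)/15 + 5 = ((-3 + 7) + 2)/15 + 5 = (4 + 2)/15 + 5 = (1/15)*6 + 5 = 2/5 + 5 = 27/5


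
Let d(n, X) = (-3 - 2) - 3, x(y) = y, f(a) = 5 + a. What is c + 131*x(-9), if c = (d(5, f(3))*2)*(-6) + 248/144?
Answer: -19463/18 ≈ -1081.3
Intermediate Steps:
d(n, X) = -8 (d(n, X) = -5 - 3 = -8)
c = 1759/18 (c = -8*2*(-6) + 248/144 = -16*(-6) + 248*(1/144) = 96 + 31/18 = 1759/18 ≈ 97.722)
c + 131*x(-9) = 1759/18 + 131*(-9) = 1759/18 - 1179 = -19463/18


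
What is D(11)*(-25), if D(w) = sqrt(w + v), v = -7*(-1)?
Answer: -75*sqrt(2) ≈ -106.07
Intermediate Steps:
v = 7
D(w) = sqrt(7 + w) (D(w) = sqrt(w + 7) = sqrt(7 + w))
D(11)*(-25) = sqrt(7 + 11)*(-25) = sqrt(18)*(-25) = (3*sqrt(2))*(-25) = -75*sqrt(2)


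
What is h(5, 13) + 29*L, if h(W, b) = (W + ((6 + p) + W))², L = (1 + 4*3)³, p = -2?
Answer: 63909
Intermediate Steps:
L = 2197 (L = (1 + 12)³ = 13³ = 2197)
h(W, b) = (4 + 2*W)² (h(W, b) = (W + ((6 - 2) + W))² = (W + (4 + W))² = (4 + 2*W)²)
h(5, 13) + 29*L = 4*(2 + 5)² + 29*2197 = 4*7² + 63713 = 4*49 + 63713 = 196 + 63713 = 63909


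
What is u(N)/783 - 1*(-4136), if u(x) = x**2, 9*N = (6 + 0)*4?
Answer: 29146456/7047 ≈ 4136.0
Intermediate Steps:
N = 8/3 (N = ((6 + 0)*4)/9 = (6*4)/9 = (1/9)*24 = 8/3 ≈ 2.6667)
u(N)/783 - 1*(-4136) = (8/3)**2/783 - 1*(-4136) = (64/9)*(1/783) + 4136 = 64/7047 + 4136 = 29146456/7047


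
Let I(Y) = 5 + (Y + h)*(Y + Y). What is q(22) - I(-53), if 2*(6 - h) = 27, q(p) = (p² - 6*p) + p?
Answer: -6044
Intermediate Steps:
q(p) = p² - 5*p
h = -15/2 (h = 6 - ½*27 = 6 - 27/2 = -15/2 ≈ -7.5000)
I(Y) = 5 + 2*Y*(-15/2 + Y) (I(Y) = 5 + (Y - 15/2)*(Y + Y) = 5 + (-15/2 + Y)*(2*Y) = 5 + 2*Y*(-15/2 + Y))
q(22) - I(-53) = 22*(-5 + 22) - (5 - 15*(-53) + 2*(-53)²) = 22*17 - (5 + 795 + 2*2809) = 374 - (5 + 795 + 5618) = 374 - 1*6418 = 374 - 6418 = -6044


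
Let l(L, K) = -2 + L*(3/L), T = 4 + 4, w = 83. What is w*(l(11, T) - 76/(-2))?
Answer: 3237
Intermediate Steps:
T = 8
l(L, K) = 1 (l(L, K) = -2 + 3 = 1)
w*(l(11, T) - 76/(-2)) = 83*(1 - 76/(-2)) = 83*(1 - 76*(-1/2)) = 83*(1 + 38) = 83*39 = 3237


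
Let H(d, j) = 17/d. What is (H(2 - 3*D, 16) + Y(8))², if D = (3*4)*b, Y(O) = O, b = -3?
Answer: 804609/12100 ≈ 66.497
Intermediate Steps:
D = -36 (D = (3*4)*(-3) = 12*(-3) = -36)
(H(2 - 3*D, 16) + Y(8))² = (17/(2 - 3*(-36)) + 8)² = (17/(2 + 108) + 8)² = (17/110 + 8)² = (897/110)² = 804609/12100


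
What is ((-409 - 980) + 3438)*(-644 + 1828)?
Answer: 2426016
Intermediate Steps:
((-409 - 980) + 3438)*(-644 + 1828) = (-1389 + 3438)*1184 = 2049*1184 = 2426016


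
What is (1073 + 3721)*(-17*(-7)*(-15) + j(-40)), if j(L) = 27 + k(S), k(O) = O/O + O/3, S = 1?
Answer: -8421460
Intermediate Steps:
k(O) = 1 + O/3 (k(O) = 1 + O*(1/3) = 1 + O/3)
j(L) = 85/3 (j(L) = 27 + (1 + (1/3)*1) = 27 + (1 + 1/3) = 27 + 4/3 = 85/3)
(1073 + 3721)*(-17*(-7)*(-15) + j(-40)) = (1073 + 3721)*(-17*(-7)*(-15) + 85/3) = 4794*(119*(-15) + 85/3) = 4794*(-1785 + 85/3) = 4794*(-5270/3) = -8421460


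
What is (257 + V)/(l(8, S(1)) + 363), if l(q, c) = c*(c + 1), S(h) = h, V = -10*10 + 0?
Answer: 157/365 ≈ 0.43014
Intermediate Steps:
V = -100 (V = -100 + 0 = -100)
l(q, c) = c*(1 + c)
(257 + V)/(l(8, S(1)) + 363) = (257 - 100)/(1*(1 + 1) + 363) = 157/(1*2 + 363) = 157/(2 + 363) = 157/365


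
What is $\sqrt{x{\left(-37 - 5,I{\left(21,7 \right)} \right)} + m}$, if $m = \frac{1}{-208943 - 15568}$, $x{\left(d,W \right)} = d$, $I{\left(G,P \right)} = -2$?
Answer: $\frac{i \sqrt{2117018167593}}{224511} \approx 6.4807 i$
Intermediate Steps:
$m = - \frac{1}{224511}$ ($m = \frac{1}{-224511} = - \frac{1}{224511} \approx -4.4541 \cdot 10^{-6}$)
$\sqrt{x{\left(-37 - 5,I{\left(21,7 \right)} \right)} + m} = \sqrt{\left(-37 - 5\right) - \frac{1}{224511}} = \sqrt{-42 - \frac{1}{224511}} = \sqrt{- \frac{9429463}{224511}} = \frac{i \sqrt{2117018167593}}{224511}$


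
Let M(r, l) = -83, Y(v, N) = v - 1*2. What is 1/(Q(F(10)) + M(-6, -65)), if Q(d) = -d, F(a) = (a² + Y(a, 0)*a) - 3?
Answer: -1/260 ≈ -0.0038462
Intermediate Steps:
Y(v, N) = -2 + v (Y(v, N) = v - 2 = -2 + v)
F(a) = -3 + a² + a*(-2 + a) (F(a) = (a² + (-2 + a)*a) - 3 = (a² + a*(-2 + a)) - 3 = -3 + a² + a*(-2 + a))
1/(Q(F(10)) + M(-6, -65)) = 1/(-(-3 + 10² + 10*(-2 + 10)) - 83) = 1/(-(-3 + 100 + 10*8) - 83) = 1/(-(-3 + 100 + 80) - 83) = 1/(-1*177 - 83) = 1/(-177 - 83) = 1/(-260) = -1/260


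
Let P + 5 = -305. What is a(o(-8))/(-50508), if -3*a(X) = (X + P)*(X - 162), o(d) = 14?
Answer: 10952/37881 ≈ 0.28912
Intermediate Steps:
P = -310 (P = -5 - 305 = -310)
a(X) = -(-310 + X)*(-162 + X)/3 (a(X) = -(X - 310)*(X - 162)/3 = -(-310 + X)*(-162 + X)/3)
a(o(-8))/(-50508) = (-16740 - ⅓*14² + (472/3)*14)/(-50508) = (-16740 - ⅓*196 + 6608/3)*(-1/50508) = (-16740 - 196/3 + 6608/3)*(-1/50508) = -43808/3*(-1/50508) = 10952/37881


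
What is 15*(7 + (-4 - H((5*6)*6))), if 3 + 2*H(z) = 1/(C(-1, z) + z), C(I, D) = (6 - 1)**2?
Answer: 2766/41 ≈ 67.463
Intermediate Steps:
C(I, D) = 25 (C(I, D) = 5**2 = 25)
H(z) = -3/2 + 1/(2*(25 + z))
15*(7 + (-4 - H((5*6)*6))) = 15*(7 + (-4 - (-74 - 3*5*6*6)/(2*(25 + (5*6)*6)))) = 15*(7 + (-4 - (-74 - 90*6)/(2*(25 + 30*6)))) = 15*(7 + (-4 - (-74 - 3*180)/(2*(25 + 180)))) = 15*(7 + (-4 - (-74 - 540)/(2*205))) = 15*(7 + (-4 - (-614)/(2*205))) = 15*(7 + (-4 - 1*(-307/205))) = 15*(7 + (-4 + 307/205)) = 15*(7 - 513/205) = 15*(922/205) = 2766/41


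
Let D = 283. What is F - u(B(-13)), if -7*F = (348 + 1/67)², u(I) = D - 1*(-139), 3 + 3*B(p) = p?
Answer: -79563285/4489 ≈ -17724.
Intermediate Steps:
B(p) = -1 + p/3
u(I) = 422 (u(I) = 283 - 1*(-139) = 283 + 139 = 422)
F = -77668927/4489 (F = -(348 + 1/67)²/7 = -(23317/67)²/7 = -⅐*543682489/4489 = -77668927/4489 ≈ -17302.)
F - u(B(-13)) = -77668927/4489 - 1*422 = -77668927/4489 - 422 = -79563285/4489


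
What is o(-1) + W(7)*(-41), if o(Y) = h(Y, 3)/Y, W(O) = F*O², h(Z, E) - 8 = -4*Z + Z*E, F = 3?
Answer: -6036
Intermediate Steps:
h(Z, E) = 8 - 4*Z + E*Z (h(Z, E) = 8 + (-4*Z + Z*E) = 8 + (-4*Z + E*Z) = 8 - 4*Z + E*Z)
W(O) = 3*O²
o(Y) = (8 - Y)/Y (o(Y) = (8 - 4*Y + 3*Y)/Y = (8 - Y)/Y)
o(-1) + W(7)*(-41) = (8 - 1*(-1))/(-1) + (3*7²)*(-41) = -(8 + 1) + (3*49)*(-41) = -1*9 + 147*(-41) = -9 - 6027 = -6036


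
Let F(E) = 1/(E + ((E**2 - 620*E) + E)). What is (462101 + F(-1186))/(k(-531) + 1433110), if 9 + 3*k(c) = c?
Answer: 197737084389/613163356784 ≈ 0.32249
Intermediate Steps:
k(c) = -3 + c/3
F(E) = 1/(E**2 - 618*E) (F(E) = 1/(E + (E**2 - 619*E)) = 1/(E**2 - 618*E))
(462101 + F(-1186))/(k(-531) + 1433110) = (462101 + 1/((-1186)*(-618 - 1186)))/((-3 + (1/3)*(-531)) + 1433110) = (462101 - 1/1186/(-1804))/((-3 - 177) + 1433110) = (462101 - 1/1186*(-1/1804))/(-180 + 1433110) = (462101 + 1/2139544)/1432930 = (988685421945/2139544)*(1/1432930) = 197737084389/613163356784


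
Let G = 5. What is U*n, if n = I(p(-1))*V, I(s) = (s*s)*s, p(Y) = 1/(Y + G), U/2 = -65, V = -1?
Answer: 65/32 ≈ 2.0313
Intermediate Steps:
U = -130 (U = 2*(-65) = -130)
p(Y) = 1/(5 + Y) (p(Y) = 1/(Y + 5) = 1/(5 + Y))
I(s) = s³ (I(s) = s²*s = s³)
n = -1/64 (n = (1/(5 - 1))³*(-1) = (1/4)³*(-1) = (¼)³*(-1) = (1/64)*(-1) = -1/64 ≈ -0.015625)
U*n = -130*(-1/64) = 65/32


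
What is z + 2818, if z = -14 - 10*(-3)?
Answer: 2834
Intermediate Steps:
z = 16 (z = -14 + 30 = 16)
z + 2818 = 16 + 2818 = 2834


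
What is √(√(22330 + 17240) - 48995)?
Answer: √(-48995 + √39570) ≈ 220.9*I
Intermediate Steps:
√(√(22330 + 17240) - 48995) = √(√39570 - 48995) = √(-48995 + √39570)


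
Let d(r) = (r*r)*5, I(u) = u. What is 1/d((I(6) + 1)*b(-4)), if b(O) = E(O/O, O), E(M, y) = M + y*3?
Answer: 1/29645 ≈ 3.3733e-5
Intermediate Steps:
E(M, y) = M + 3*y
b(O) = 1 + 3*O (b(O) = O/O + 3*O = 1 + 3*O)
d(r) = 5*r**2 (d(r) = r**2*5 = 5*r**2)
1/d((I(6) + 1)*b(-4)) = 1/(5*((6 + 1)*(1 + 3*(-4)))**2) = 1/(5*(7*(1 - 12))**2) = 1/(5*(7*(-11))**2) = 1/(5*(-77)**2) = 1/(5*5929) = 1/29645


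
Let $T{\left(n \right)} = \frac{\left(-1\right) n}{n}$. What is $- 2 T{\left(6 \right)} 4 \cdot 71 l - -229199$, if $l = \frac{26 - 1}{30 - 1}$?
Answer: $\frac{6660971}{29} \approx 2.2969 \cdot 10^{5}$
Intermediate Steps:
$l = \frac{25}{29} \approx 0.86207$
$T{\left(n \right)} = -1$
$- 2 T{\left(6 \right)} 4 \cdot 71 l - -229199 = \left(-2\right) \left(-1\right) 4 \cdot 71 \cdot \frac{25}{29} - -229199 = 2 \cdot 4 \cdot 71 \cdot \frac{25}{29} + 229199 = 8 \cdot 71 \cdot \frac{25}{29} + 229199 = 568 \cdot \frac{25}{29} + 229199 = \frac{14200}{29} + 229199 = \frac{6660971}{29}$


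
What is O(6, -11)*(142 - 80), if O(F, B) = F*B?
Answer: -4092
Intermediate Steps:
O(F, B) = B*F
O(6, -11)*(142 - 80) = (-11*6)*(142 - 80) = -66*62 = -4092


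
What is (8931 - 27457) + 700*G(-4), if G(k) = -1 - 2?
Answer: -20626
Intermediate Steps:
G(k) = -3
(8931 - 27457) + 700*G(-4) = (8931 - 27457) + 700*(-3) = -18526 - 2100 = -20626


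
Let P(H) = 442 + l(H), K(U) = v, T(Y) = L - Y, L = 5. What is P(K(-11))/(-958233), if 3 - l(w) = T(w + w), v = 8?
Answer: -152/319411 ≈ -0.00047588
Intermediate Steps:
T(Y) = 5 - Y
K(U) = 8
l(w) = -2 + 2*w (l(w) = 3 - (5 - (w + w)) = 3 - (5 - 2*w) = 3 + (-5 + 2*w) = -2 + 2*w)
P(H) = 440 + 2*H (P(H) = 442 + (-2 + 2*H) = 440 + 2*H)
P(K(-11))/(-958233) = (440 + 2*8)/(-958233) = (440 + 16)*(-1/958233) = 456*(-1/958233) = -152/319411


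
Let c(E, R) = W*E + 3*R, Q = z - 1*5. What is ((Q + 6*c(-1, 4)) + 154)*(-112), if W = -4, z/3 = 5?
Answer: -29120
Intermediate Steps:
z = 15 (z = 3*5 = 15)
Q = 10 (Q = 15 - 1*5 = 15 - 5 = 10)
c(E, R) = -4*E + 3*R
((Q + 6*c(-1, 4)) + 154)*(-112) = ((10 + 6*(-4*(-1) + 3*4)) + 154)*(-112) = ((10 + 6*(4 + 12)) + 154)*(-112) = ((10 + 6*16) + 154)*(-112) = ((10 + 96) + 154)*(-112) = (106 + 154)*(-112) = 260*(-112) = -29120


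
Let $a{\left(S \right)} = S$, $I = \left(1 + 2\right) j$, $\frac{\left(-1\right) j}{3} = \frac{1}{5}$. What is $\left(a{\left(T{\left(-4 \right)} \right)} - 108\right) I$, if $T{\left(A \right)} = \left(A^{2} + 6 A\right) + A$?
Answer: $216$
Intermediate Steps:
$T{\left(A \right)} = A^{2} + 7 A$
$j = - \frac{3}{5} \approx -0.6$
$I = - \frac{9}{5}$ ($I = \left(1 + 2\right) \left(- \frac{3}{5}\right) = 3 \left(- \frac{3}{5}\right) = - \frac{9}{5} \approx -1.8$)
$\left(a{\left(T{\left(-4 \right)} \right)} - 108\right) I = \left(- 4 \left(7 - 4\right) - 108\right) \left(- \frac{9}{5}\right) = \left(\left(-4\right) 3 - 108\right) \left(- \frac{9}{5}\right) = \left(-12 - 108\right) \left(- \frac{9}{5}\right) = \left(-120\right) \left(- \frac{9}{5}\right) = 216$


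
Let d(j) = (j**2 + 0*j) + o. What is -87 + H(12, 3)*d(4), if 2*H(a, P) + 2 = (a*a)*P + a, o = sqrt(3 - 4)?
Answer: 3449 + 221*I ≈ 3449.0 + 221.0*I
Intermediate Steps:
o = I (o = sqrt(-1) = I ≈ 1.0*I)
d(j) = I + j**2 (d(j) = (j**2 + 0*j) + I = (j**2 + 0) + I = j**2 + I = I + j**2)
H(a, P) = -1 + a/2 + P*a**2/2 (H(a, P) = -1 + ((a*a)*P + a)/2 = -1 + (a**2*P + a)/2 = -1 + (P*a**2 + a)/2 = -1 + (a + P*a**2)/2 = -1 + (a/2 + P*a**2/2) = -1 + a/2 + P*a**2/2)
-87 + H(12, 3)*d(4) = -87 + (-1 + (1/2)*12 + (1/2)*3*12**2)*(I + 4**2) = -87 + (-1 + 6 + (1/2)*3*144)*(I + 16) = -87 + (-1 + 6 + 216)*(16 + I) = -87 + 221*(16 + I) = -87 + (3536 + 221*I) = 3449 + 221*I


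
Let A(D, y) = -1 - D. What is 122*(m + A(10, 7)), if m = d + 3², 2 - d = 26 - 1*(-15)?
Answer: -5002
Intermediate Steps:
d = -39 (d = 2 - (26 - 1*(-15)) = 2 - (26 + 15) = 2 - 1*41 = 2 - 41 = -39)
m = -30 (m = -39 + 3² = -39 + 9 = -30)
122*(m + A(10, 7)) = 122*(-30 + (-1 - 1*10)) = 122*(-30 + (-1 - 10)) = 122*(-30 - 11) = 122*(-41) = -5002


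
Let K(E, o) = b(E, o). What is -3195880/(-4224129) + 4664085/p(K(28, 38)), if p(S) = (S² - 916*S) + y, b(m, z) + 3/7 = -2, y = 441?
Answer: 321933828575015/184315644786 ≈ 1746.6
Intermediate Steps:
b(m, z) = -17/7 (b(m, z) = -3/7 - 2 = -17/7)
K(E, o) = -17/7
p(S) = 441 + S² - 916*S (p(S) = (S² - 916*S) + 441 = 441 + S² - 916*S)
-3195880/(-4224129) + 4664085/p(K(28, 38)) = -3195880/(-4224129) + 4664085/(441 + (-17/7)² - 916*(-17/7)) = -3195880*(-1/4224129) + 4664085/(441 + 289/49 + 15572/7) = 3195880/4224129 + 4664085/(130902/49) = 3195880/4224129 + 4664085*(49/130902) = 3195880/4224129 + 76180055/43634 = 321933828575015/184315644786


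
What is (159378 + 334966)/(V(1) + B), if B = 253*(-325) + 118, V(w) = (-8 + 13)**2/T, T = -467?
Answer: -115429324/19171997 ≈ -6.0207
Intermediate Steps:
V(w) = -25/467 (V(w) = (-8 + 13)**2/(-467) = 5**2*(-1/467) = 25*(-1/467) = -25/467)
B = -82107 (B = -82225 + 118 = -82107)
(159378 + 334966)/(V(1) + B) = (159378 + 334966)/(-25/467 - 82107) = 494344/(-38343994/467) = 494344*(-467/38343994) = -115429324/19171997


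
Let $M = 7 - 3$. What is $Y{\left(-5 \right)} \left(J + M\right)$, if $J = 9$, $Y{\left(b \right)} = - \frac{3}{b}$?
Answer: $\frac{39}{5} \approx 7.8$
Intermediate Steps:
$M = 4$ ($M = 7 - 3 = 4$)
$Y{\left(-5 \right)} \left(J + M\right) = - \frac{3}{-5} \left(9 + 4\right) = \left(-3\right) \left(- \frac{1}{5}\right) 13 = \frac{3}{5} \cdot 13 = \frac{39}{5}$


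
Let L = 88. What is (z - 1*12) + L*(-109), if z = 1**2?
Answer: -9603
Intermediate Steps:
z = 1
(z - 1*12) + L*(-109) = (1 - 1*12) + 88*(-109) = (1 - 12) - 9592 = -11 - 9592 = -9603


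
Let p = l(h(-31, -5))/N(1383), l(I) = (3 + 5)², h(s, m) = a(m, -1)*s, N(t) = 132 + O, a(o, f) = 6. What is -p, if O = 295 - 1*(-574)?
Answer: -64/1001 ≈ -0.063936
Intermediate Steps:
O = 869 (O = 295 + 574 = 869)
N(t) = 1001 (N(t) = 132 + 869 = 1001)
h(s, m) = 6*s
l(I) = 64 (l(I) = 8² = 64)
p = 64/1001 ≈ 0.063936
-p = -1*64/1001 = -64/1001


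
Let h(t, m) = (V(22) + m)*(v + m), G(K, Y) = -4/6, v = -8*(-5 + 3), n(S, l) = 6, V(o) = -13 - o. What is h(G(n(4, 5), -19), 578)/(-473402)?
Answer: -161271/236701 ≈ -0.68133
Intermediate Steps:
v = 16 (v = -8*(-2) = 16)
G(K, Y) = -⅔ (G(K, Y) = -4*⅙ = -⅔)
h(t, m) = (-35 + m)*(16 + m) (h(t, m) = ((-13 - 1*22) + m)*(16 + m) = ((-13 - 22) + m)*(16 + m) = (-35 + m)*(16 + m))
h(G(n(4, 5), -19), 578)/(-473402) = (-560 + 578² - 19*578)/(-473402) = (-560 + 334084 - 10982)*(-1/473402) = 322542*(-1/473402) = -161271/236701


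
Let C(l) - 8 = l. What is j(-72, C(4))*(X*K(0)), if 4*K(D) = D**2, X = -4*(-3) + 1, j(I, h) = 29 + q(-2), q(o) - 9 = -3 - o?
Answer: 0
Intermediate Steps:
q(o) = 6 - o (q(o) = 9 + (-3 - o) = 6 - o)
C(l) = 8 + l
j(I, h) = 37 (j(I, h) = 29 + (6 - 1*(-2)) = 29 + (6 + 2) = 29 + 8 = 37)
X = 13 (X = 12 + 1 = 13)
K(D) = D**2/4
j(-72, C(4))*(X*K(0)) = 37*(13*((1/4)*0**2)) = 37*(13*((1/4)*0)) = 37*(13*0) = 37*0 = 0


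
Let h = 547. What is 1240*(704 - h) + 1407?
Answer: 196087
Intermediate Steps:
1240*(704 - h) + 1407 = 1240*(704 - 1*547) + 1407 = 1240*(704 - 547) + 1407 = 1240*157 + 1407 = 194680 + 1407 = 196087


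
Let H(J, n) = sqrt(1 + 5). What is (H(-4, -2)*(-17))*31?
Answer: -527*sqrt(6) ≈ -1290.9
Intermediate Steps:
H(J, n) = sqrt(6)
(H(-4, -2)*(-17))*31 = (sqrt(6)*(-17))*31 = -17*sqrt(6)*31 = -527*sqrt(6)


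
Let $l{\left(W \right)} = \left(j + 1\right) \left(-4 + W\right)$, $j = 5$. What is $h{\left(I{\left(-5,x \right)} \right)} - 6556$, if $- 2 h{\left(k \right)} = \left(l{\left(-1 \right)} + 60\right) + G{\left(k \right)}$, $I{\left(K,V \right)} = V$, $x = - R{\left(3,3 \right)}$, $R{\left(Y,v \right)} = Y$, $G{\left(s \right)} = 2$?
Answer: $-6572$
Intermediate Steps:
$l{\left(W \right)} = -24 + 6 W$ ($l{\left(W \right)} = \left(5 + 1\right) \left(-4 + W\right) = 6 \left(-4 + W\right) = -24 + 6 W$)
$x = -3$ ($x = \left(-1\right) 3 = -3$)
$h{\left(k \right)} = -16$ ($h{\left(k \right)} = - \frac{\left(\left(-24 + 6 \left(-1\right)\right) + 60\right) + 2}{2} = - \frac{\left(\left(-24 - 6\right) + 60\right) + 2}{2} = - \frac{\left(-30 + 60\right) + 2}{2} = - \frac{30 + 2}{2} = \left(- \frac{1}{2}\right) 32 = -16$)
$h{\left(I{\left(-5,x \right)} \right)} - 6556 = -16 - 6556 = -6572$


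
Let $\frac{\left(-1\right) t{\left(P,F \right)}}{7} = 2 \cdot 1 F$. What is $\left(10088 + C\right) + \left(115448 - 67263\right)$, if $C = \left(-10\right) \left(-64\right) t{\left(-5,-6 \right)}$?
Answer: $112033$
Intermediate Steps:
$t{\left(P,F \right)} = - 14 F$ ($t{\left(P,F \right)} = - 7 \cdot 2 \cdot 1 F = - 7 \cdot 2 F = - 14 F$)
$C = 53760$ ($C = \left(-10\right) \left(-64\right) \left(\left(-14\right) \left(-6\right)\right) = 640 \cdot 84 = 53760$)
$\left(10088 + C\right) + \left(115448 - 67263\right) = \left(10088 + 53760\right) + \left(115448 - 67263\right) = 63848 + 48185 = 112033$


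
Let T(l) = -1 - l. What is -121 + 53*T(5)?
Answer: -439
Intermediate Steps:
-121 + 53*T(5) = -121 + 53*(-1 - 1*5) = -121 + 53*(-1 - 5) = -121 + 53*(-6) = -121 - 318 = -439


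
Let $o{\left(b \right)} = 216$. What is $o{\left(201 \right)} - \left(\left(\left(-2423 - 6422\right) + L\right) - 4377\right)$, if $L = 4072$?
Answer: $9366$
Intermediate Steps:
$o{\left(201 \right)} - \left(\left(\left(-2423 - 6422\right) + L\right) - 4377\right) = 216 - \left(\left(\left(-2423 - 6422\right) + 4072\right) - 4377\right) = 216 - \left(\left(-8845 + 4072\right) - 4377\right) = 216 - \left(-4773 - 4377\right) = 216 - -9150 = 216 + 9150 = 9366$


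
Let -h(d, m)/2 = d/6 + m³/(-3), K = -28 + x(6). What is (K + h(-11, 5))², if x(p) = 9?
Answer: 4624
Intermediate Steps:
K = -19 (K = -28 + 9 = -19)
h(d, m) = -d/3 + 2*m³/3 (h(d, m) = -2*(d/6 + m³/(-3)) = -2*(d*(⅙) + m³*(-⅓)) = -2*(d/6 - m³/3) = -2*(-m³/3 + d/6) = -d/3 + 2*m³/3)
(K + h(-11, 5))² = (-19 + (-⅓*(-11) + (⅔)*5³))² = (-19 + (11/3 + (⅔)*125))² = (-19 + (11/3 + 250/3))² = (-19 + 87)² = 68² = 4624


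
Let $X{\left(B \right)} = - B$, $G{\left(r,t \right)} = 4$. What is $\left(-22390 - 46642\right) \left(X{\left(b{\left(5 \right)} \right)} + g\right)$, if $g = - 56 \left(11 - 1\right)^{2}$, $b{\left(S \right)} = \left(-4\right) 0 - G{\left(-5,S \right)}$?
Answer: $386303072$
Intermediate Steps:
$b{\left(S \right)} = -4$ ($b{\left(S \right)} = \left(-4\right) 0 - 4 = 0 - 4 = -4$)
$g = -5600$ ($g = - 56 \cdot 10^{2} = \left(-56\right) 100 = -5600$)
$\left(-22390 - 46642\right) \left(X{\left(b{\left(5 \right)} \right)} + g\right) = \left(-22390 - 46642\right) \left(\left(-1\right) \left(-4\right) - 5600\right) = - 69032 \left(4 - 5600\right) = \left(-69032\right) \left(-5596\right) = 386303072$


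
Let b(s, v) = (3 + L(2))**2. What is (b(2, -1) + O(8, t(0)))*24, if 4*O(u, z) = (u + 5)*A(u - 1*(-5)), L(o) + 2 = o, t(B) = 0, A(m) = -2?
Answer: 60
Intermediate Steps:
L(o) = -2 + o
O(u, z) = -5/2 - u/2 (O(u, z) = ((u + 5)*(-2))/4 = ((5 + u)*(-2))/4 = (-10 - 2*u)/4 = -5/2 - u/2)
b(s, v) = 9 (b(s, v) = (3 + (-2 + 2))**2 = (3 + 0)**2 = 3**2 = 9)
(b(2, -1) + O(8, t(0)))*24 = (9 + (-5/2 - 1/2*8))*24 = (9 + (-5/2 - 4))*24 = (9 - 13/2)*24 = (5/2)*24 = 60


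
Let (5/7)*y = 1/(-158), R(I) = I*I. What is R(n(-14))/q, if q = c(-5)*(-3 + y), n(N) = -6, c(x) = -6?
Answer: 4740/2377 ≈ 1.9941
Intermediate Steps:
R(I) = I²
y = -7/790 (y = (7/5)/(-158) = (7/5)*(-1/158) = -7/790 ≈ -0.0088608)
q = 7131/395 (q = -6*(-3 - 7/790) = -6*(-2377/790) = 7131/395 ≈ 18.053)
R(n(-14))/q = (-6)²/(7131/395) = 36*(395/7131) = 4740/2377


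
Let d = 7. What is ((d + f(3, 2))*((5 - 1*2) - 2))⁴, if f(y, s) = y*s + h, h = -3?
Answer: 10000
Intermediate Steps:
f(y, s) = -3 + s*y (f(y, s) = y*s - 3 = s*y - 3 = -3 + s*y)
((d + f(3, 2))*((5 - 1*2) - 2))⁴ = ((7 + (-3 + 2*3))*((5 - 1*2) - 2))⁴ = ((7 + (-3 + 6))*((5 - 2) - 2))⁴ = ((7 + 3)*(3 - 2))⁴ = (10*1)⁴ = 10⁴ = 10000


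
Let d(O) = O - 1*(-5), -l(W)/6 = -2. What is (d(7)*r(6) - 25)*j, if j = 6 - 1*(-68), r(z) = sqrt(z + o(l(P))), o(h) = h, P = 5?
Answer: -1850 + 2664*sqrt(2) ≈ 1917.5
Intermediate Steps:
l(W) = 12 (l(W) = -6*(-2) = 12)
d(O) = 5 + O (d(O) = O + 5 = 5 + O)
r(z) = sqrt(12 + z) (r(z) = sqrt(z + 12) = sqrt(12 + z))
j = 74 (j = 6 + 68 = 74)
(d(7)*r(6) - 25)*j = ((5 + 7)*sqrt(12 + 6) - 25)*74 = (12*sqrt(18) - 25)*74 = (12*(3*sqrt(2)) - 25)*74 = (36*sqrt(2) - 25)*74 = (-25 + 36*sqrt(2))*74 = -1850 + 2664*sqrt(2)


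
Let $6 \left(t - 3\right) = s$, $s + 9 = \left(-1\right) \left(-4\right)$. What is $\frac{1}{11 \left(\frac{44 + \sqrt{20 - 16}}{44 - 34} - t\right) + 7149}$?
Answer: $\frac{30}{215273} \approx 0.00013936$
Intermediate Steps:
$s = -5$ ($s = -9 - -4 = -9 + 4 = -5$)
$t = \frac{13}{6}$ ($t = 3 + \frac{1}{6} \left(-5\right) = 3 - \frac{5}{6} = \frac{13}{6} \approx 2.1667$)
$\frac{1}{11 \left(\frac{44 + \sqrt{20 - 16}}{44 - 34} - t\right) + 7149} = \frac{1}{11 \left(\frac{44 + \sqrt{20 - 16}}{44 - 34} - \frac{13}{6}\right) + 7149} = \frac{1}{11 \left(\frac{44 + \sqrt{4}}{10} - \frac{13}{6}\right) + 7149} = \frac{1}{11 \left(\left(44 + 2\right) \frac{1}{10} - \frac{13}{6}\right) + 7149} = \frac{1}{11 \left(46 \cdot \frac{1}{10} - \frac{13}{6}\right) + 7149} = \frac{1}{11 \left(\frac{23}{5} - \frac{13}{6}\right) + 7149} = \frac{1}{11 \cdot \frac{73}{30} + 7149} = \frac{1}{\frac{803}{30} + 7149} = \frac{1}{\frac{215273}{30}} = \frac{30}{215273}$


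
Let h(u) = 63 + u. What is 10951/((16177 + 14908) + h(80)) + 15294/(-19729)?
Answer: -261548753/616097212 ≈ -0.42453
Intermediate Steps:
10951/((16177 + 14908) + h(80)) + 15294/(-19729) = 10951/((16177 + 14908) + (63 + 80)) + 15294/(-19729) = 10951/(31085 + 143) + 15294*(-1/19729) = 10951/31228 - 15294/19729 = -261548753/616097212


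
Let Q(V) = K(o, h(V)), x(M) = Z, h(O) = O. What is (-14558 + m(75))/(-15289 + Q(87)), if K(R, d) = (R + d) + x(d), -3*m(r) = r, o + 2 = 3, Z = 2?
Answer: 14583/15199 ≈ 0.95947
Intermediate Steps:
o = 1 (o = -2 + 3 = 1)
x(M) = 2
m(r) = -r/3
K(R, d) = 2 + R + d (K(R, d) = (R + d) + 2 = 2 + R + d)
Q(V) = 3 + V (Q(V) = 2 + 1 + V = 3 + V)
(-14558 + m(75))/(-15289 + Q(87)) = (-14558 - ⅓*75)/(-15289 + (3 + 87)) = (-14558 - 25)/(-15289 + 90) = -14583/(-15199) = -14583*(-1/15199) = 14583/15199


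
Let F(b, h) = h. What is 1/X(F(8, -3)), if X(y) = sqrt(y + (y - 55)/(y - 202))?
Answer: -I*sqrt(114185)/557 ≈ -0.60667*I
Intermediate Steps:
X(y) = sqrt(y + (-55 + y)/(-202 + y))
1/X(F(8, -3)) = 1/(sqrt((-55 - 3 - 3*(-202 - 3))/(-202 - 3))) = 1/(sqrt((-55 - 3 - 3*(-205))/(-205))) = 1/(sqrt(-(-55 - 3 + 615)/205)) = 1/(sqrt(-1/205*557)) = 1/(sqrt(-557/205)) = 1/(I*sqrt(114185)/205) = -I*sqrt(114185)/557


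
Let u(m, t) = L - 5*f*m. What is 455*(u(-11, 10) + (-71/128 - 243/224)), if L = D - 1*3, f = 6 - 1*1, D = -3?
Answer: 15571075/128 ≈ 1.2165e+5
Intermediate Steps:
f = 5 (f = 6 - 1 = 5)
L = -6 (L = -3 - 1*3 = -3 - 3 = -6)
u(m, t) = -6 - 25*m
455*(u(-11, 10) + (-71/128 - 243/224)) = 455*((-6 - 25*(-11)) + (-71/128 - 243/224)) = 455*((-6 + 275) + (-71*1/128 - 243*1/224)) = 455*(269 + (-71/128 - 243/224)) = 455*(269 - 1469/896) = 455*(239555/896) = 15571075/128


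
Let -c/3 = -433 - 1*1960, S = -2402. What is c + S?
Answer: 4777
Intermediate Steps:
c = 7179 (c = -3*(-433 - 1*1960) = -3*(-433 - 1960) = -3*(-2393) = 7179)
c + S = 7179 - 2402 = 4777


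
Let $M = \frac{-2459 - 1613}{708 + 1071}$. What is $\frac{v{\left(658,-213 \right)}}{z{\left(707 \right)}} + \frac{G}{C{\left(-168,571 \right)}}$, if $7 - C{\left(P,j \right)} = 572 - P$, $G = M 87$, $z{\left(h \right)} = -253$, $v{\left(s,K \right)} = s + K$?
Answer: $- \frac{163551441}{109971257} \approx -1.4872$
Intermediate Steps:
$v{\left(s,K \right)} = K + s$
$M = - \frac{4072}{1779} \approx -2.2889$
$G = - \frac{118088}{593}$ ($G = \left(- \frac{4072}{1779}\right) 87 = - \frac{118088}{593} \approx -199.14$)
$C{\left(P,j \right)} = -565 + P$ ($C{\left(P,j \right)} = 7 - \left(572 - P\right) = 7 + \left(-572 + P\right) = -565 + P$)
$\frac{v{\left(658,-213 \right)}}{z{\left(707 \right)}} + \frac{G}{C{\left(-168,571 \right)}} = \frac{-213 + 658}{-253} - \frac{118088}{593 \left(-565 - 168\right)} = 445 \left(- \frac{1}{253}\right) - \frac{118088}{593 \left(-733\right)} = - \frac{445}{253} - - \frac{118088}{434669} = - \frac{445}{253} + \frac{118088}{434669} = - \frac{163551441}{109971257}$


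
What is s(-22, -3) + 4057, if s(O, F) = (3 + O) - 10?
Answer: 4028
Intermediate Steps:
s(O, F) = -7 + O
s(-22, -3) + 4057 = (-7 - 22) + 4057 = -29 + 4057 = 4028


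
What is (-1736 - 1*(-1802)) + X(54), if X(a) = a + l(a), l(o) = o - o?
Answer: 120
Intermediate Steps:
l(o) = 0
X(a) = a (X(a) = a + 0 = a)
(-1736 - 1*(-1802)) + X(54) = (-1736 - 1*(-1802)) + 54 = (-1736 + 1802) + 54 = 66 + 54 = 120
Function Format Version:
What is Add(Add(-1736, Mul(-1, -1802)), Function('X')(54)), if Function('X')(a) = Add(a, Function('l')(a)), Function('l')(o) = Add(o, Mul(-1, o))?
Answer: 120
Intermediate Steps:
Function('l')(o) = 0
Function('X')(a) = a (Function('X')(a) = Add(a, 0) = a)
Add(Add(-1736, Mul(-1, -1802)), Function('X')(54)) = Add(Add(-1736, Mul(-1, -1802)), 54) = Add(Add(-1736, 1802), 54) = Add(66, 54) = 120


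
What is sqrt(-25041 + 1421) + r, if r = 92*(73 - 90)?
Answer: -1564 + 2*I*sqrt(5905) ≈ -1564.0 + 153.69*I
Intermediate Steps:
r = -1564 (r = 92*(-17) = -1564)
sqrt(-25041 + 1421) + r = sqrt(-25041 + 1421) - 1564 = sqrt(-23620) - 1564 = 2*I*sqrt(5905) - 1564 = -1564 + 2*I*sqrt(5905)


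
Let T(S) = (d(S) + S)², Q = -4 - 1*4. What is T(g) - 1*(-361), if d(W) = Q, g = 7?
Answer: 362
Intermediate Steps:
Q = -8 (Q = -4 - 4 = -8)
d(W) = -8
T(S) = (-8 + S)²
T(g) - 1*(-361) = (-8 + 7)² - 1*(-361) = (-1)² + 361 = 1 + 361 = 362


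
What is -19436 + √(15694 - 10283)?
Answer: -19436 + √5411 ≈ -19362.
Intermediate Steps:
-19436 + √(15694 - 10283) = -19436 + √5411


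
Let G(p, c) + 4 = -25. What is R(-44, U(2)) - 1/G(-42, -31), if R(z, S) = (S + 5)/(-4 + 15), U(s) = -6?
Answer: -18/319 ≈ -0.056426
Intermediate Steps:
G(p, c) = -29 (G(p, c) = -4 - 25 = -29)
R(z, S) = 5/11 + S/11 (R(z, S) = (5 + S)/11 = (5 + S)*(1/11) = 5/11 + S/11)
R(-44, U(2)) - 1/G(-42, -31) = (5/11 + (1/11)*(-6)) - 1/(-29) = (5/11 - 6/11) - 1*(-1/29) = -1/11 + 1/29 = -18/319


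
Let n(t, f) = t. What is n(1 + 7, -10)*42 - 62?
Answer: 274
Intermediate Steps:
n(1 + 7, -10)*42 - 62 = (1 + 7)*42 - 62 = 8*42 - 62 = 336 - 62 = 274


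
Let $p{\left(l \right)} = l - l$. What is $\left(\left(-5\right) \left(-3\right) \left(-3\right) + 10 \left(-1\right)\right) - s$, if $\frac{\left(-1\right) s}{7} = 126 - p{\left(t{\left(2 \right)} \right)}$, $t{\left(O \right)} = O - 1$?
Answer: $827$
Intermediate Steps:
$t{\left(O \right)} = -1 + O$ ($t{\left(O \right)} = O - 1 = -1 + O$)
$p{\left(l \right)} = 0$
$s = -882$ ($s = - 7 \left(126 - 0\right) = - 7 \left(126 + 0\right) = \left(-7\right) 126 = -882$)
$\left(\left(-5\right) \left(-3\right) \left(-3\right) + 10 \left(-1\right)\right) - s = \left(\left(-5\right) \left(-3\right) \left(-3\right) + 10 \left(-1\right)\right) - -882 = \left(15 \left(-3\right) - 10\right) + 882 = \left(-45 - 10\right) + 882 = -55 + 882 = 827$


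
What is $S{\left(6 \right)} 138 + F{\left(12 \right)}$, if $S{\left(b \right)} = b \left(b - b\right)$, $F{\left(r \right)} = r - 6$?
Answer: $6$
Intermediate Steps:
$F{\left(r \right)} = -6 + r$
$S{\left(b \right)} = 0$ ($S{\left(b \right)} = b 0 = 0$)
$S{\left(6 \right)} 138 + F{\left(12 \right)} = 0 \cdot 138 + \left(-6 + 12\right) = 0 + 6 = 6$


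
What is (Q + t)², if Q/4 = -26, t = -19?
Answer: 15129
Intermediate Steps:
Q = -104 (Q = 4*(-26) = -104)
(Q + t)² = (-104 - 19)² = (-123)² = 15129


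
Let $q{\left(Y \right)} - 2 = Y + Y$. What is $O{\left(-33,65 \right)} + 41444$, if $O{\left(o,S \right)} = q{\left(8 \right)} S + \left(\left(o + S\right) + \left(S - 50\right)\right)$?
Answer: $42661$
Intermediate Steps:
$q{\left(Y \right)} = 2 + 2 Y$ ($q{\left(Y \right)} = 2 + \left(Y + Y\right) = 2 + 2 Y$)
$O{\left(o,S \right)} = -50 + o + 20 S$ ($O{\left(o,S \right)} = \left(2 + 2 \cdot 8\right) S + \left(\left(o + S\right) + \left(S - 50\right)\right) = \left(2 + 16\right) S + \left(\left(S + o\right) + \left(S - 50\right)\right) = 18 S + \left(\left(S + o\right) + \left(-50 + S\right)\right) = 18 S + \left(-50 + o + 2 S\right) = -50 + o + 20 S$)
$O{\left(-33,65 \right)} + 41444 = \left(-50 - 33 + 20 \cdot 65\right) + 41444 = \left(-50 - 33 + 1300\right) + 41444 = 1217 + 41444 = 42661$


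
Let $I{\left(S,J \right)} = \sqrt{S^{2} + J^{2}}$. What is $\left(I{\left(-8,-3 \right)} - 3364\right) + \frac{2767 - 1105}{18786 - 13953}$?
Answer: $- \frac{5418850}{1611} + \sqrt{73} \approx -3355.1$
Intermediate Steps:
$I{\left(S,J \right)} = \sqrt{J^{2} + S^{2}}$
$\left(I{\left(-8,-3 \right)} - 3364\right) + \frac{2767 - 1105}{18786 - 13953} = \left(\sqrt{\left(-3\right)^{2} + \left(-8\right)^{2}} - 3364\right) + \frac{2767 - 1105}{18786 - 13953} = \left(\sqrt{9 + 64} - 3364\right) + \frac{1662}{4833} = \left(\sqrt{73} - 3364\right) + 1662 \cdot \frac{1}{4833} = \left(-3364 + \sqrt{73}\right) + \frac{554}{1611} = - \frac{5418850}{1611} + \sqrt{73}$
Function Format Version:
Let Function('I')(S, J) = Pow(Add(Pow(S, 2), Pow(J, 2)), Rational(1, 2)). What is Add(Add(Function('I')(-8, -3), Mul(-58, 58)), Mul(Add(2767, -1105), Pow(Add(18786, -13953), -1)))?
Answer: Add(Rational(-5418850, 1611), Pow(73, Rational(1, 2))) ≈ -3355.1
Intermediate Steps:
Function('I')(S, J) = Pow(Add(Pow(J, 2), Pow(S, 2)), Rational(1, 2))
Add(Add(Function('I')(-8, -3), Mul(-58, 58)), Mul(Add(2767, -1105), Pow(Add(18786, -13953), -1))) = Add(Add(Pow(Add(Pow(-3, 2), Pow(-8, 2)), Rational(1, 2)), Mul(-58, 58)), Mul(Add(2767, -1105), Pow(Add(18786, -13953), -1))) = Add(Add(Pow(Add(9, 64), Rational(1, 2)), -3364), Mul(1662, Pow(4833, -1))) = Add(Add(Pow(73, Rational(1, 2)), -3364), Mul(1662, Rational(1, 4833))) = Add(Add(-3364, Pow(73, Rational(1, 2))), Rational(554, 1611)) = Add(Rational(-5418850, 1611), Pow(73, Rational(1, 2)))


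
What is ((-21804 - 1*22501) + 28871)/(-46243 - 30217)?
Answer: 7717/38230 ≈ 0.20186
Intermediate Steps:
((-21804 - 1*22501) + 28871)/(-46243 - 30217) = ((-21804 - 22501) + 28871)/(-76460) = (-44305 + 28871)*(-1/76460) = -15434*(-1/76460) = 7717/38230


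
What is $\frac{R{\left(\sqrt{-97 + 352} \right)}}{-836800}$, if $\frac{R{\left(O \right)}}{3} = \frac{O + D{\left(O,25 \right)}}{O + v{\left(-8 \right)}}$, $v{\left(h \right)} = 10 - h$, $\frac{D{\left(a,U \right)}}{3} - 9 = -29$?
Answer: $\frac{267}{3849280} - \frac{39 \sqrt{255}}{9623200} \approx 4.6471 \cdot 10^{-6}$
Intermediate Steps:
$D{\left(a,U \right)} = -60$ ($D{\left(a,U \right)} = 27 + 3 \left(-29\right) = 27 - 87 = -60$)
$R{\left(O \right)} = \frac{3 \left(-60 + O\right)}{18 + O}$ ($R{\left(O \right)} = 3 \frac{O - 60}{O + \left(10 - -8\right)} = 3 \frac{-60 + O}{O + \left(10 + 8\right)} = 3 \frac{-60 + O}{O + 18} = 3 \frac{-60 + O}{18 + O} = \frac{3 \left(-60 + O\right)}{18 + O}$)
$\frac{R{\left(\sqrt{-97 + 352} \right)}}{-836800} = \frac{3 \frac{1}{18 + \sqrt{-97 + 352}} \left(-60 + \sqrt{-97 + 352}\right)}{-836800} = \frac{3 \left(-60 + \sqrt{255}\right)}{18 + \sqrt{255}} \left(- \frac{1}{836800}\right) = - \frac{3 \left(-60 + \sqrt{255}\right)}{836800 \left(18 + \sqrt{255}\right)}$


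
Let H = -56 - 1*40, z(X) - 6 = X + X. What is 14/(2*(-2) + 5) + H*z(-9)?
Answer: 1166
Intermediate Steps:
z(X) = 6 + 2*X (z(X) = 6 + (X + X) = 6 + 2*X)
H = -96 (H = -56 - 40 = -96)
14/(2*(-2) + 5) + H*z(-9) = 14/(2*(-2) + 5) - 96*(6 + 2*(-9)) = 14/(-4 + 5) - 96*(6 - 18) = 14/1 - 96*(-12) = 14*1 + 1152 = 14 + 1152 = 1166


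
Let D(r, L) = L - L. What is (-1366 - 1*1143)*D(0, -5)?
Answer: 0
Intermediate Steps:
D(r, L) = 0
(-1366 - 1*1143)*D(0, -5) = (-1366 - 1*1143)*0 = (-1366 - 1143)*0 = -2509*0 = 0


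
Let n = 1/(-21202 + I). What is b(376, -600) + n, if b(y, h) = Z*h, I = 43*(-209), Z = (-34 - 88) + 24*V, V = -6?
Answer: 4818164399/30189 ≈ 1.5960e+5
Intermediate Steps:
Z = -266 (Z = (-34 - 88) + 24*(-6) = -122 - 144 = -266)
I = -8987
b(y, h) = -266*h
n = -1/30189 (n = 1/(-21202 - 8987) = 1/(-30189) = -1/30189 ≈ -3.3125e-5)
b(376, -600) + n = -266*(-600) - 1/30189 = 159600 - 1/30189 = 4818164399/30189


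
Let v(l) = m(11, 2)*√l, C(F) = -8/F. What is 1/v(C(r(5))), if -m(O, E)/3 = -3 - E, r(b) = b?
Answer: -I*√10/60 ≈ -0.052705*I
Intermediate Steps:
m(O, E) = 9 + 3*E (m(O, E) = -3*(-3 - E) = 9 + 3*E)
v(l) = 15*√l (v(l) = (9 + 3*2)*√l = (9 + 6)*√l = 15*√l)
1/v(C(r(5))) = 1/(15*√(-8/5)) = 1/(15*(2*I*√10/5)) = 1/(6*I*√10) = -I*√10/60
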